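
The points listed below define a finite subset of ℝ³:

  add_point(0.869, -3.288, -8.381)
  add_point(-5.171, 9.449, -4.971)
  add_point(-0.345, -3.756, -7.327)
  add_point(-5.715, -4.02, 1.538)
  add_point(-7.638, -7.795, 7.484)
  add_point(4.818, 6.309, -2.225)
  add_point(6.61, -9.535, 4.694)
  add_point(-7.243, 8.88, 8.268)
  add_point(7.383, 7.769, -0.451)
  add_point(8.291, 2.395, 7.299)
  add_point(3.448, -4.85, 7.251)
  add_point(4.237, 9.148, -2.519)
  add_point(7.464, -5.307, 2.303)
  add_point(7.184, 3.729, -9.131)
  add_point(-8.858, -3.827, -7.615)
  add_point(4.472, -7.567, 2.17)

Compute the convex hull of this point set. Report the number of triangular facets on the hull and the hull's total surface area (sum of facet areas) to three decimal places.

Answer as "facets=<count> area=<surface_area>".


12 of the 16 inputs are extreme points: [0, 1, 4, 6, 7, 8, 9, 10, 11, 12, 13, 14].

Triangle areas on the boundary:
  f1: (p4, p7, p14) → 127.9379
  f2: (p1, p7, p14) → 93.5630
  f3: (p1, p13, p14) → 97.6988
  f4: (p10, p7, p9) → 72.1048
  f5: (p10, p4, p7) → 92.0050
  f6: (p8, p13, p9) → 39.1785
  f7: (p8, p7, p9) → 77.1410
  f8: (p0, p13, p14) → 32.5436
  f9: (p11, p1, p13) → 43.4847
  f10: (p11, p8, p13) → 18.0628
  f11: (p11, p1, p7) → 64.8983
  f12: (p11, p8, p7) → 30.8614
  f13: (p6, p10, p4) → 33.8682
  f14: (p6, p0, p13) → 73.2880
  f15: (p6, p4, p14) → 114.1409
  f16: (p6, p0, p14) → 73.1367
  f17: (p6, p10, p9) → 25.3537
  f18: (p12, p13, p9) → 66.8995
  f19: (p12, p6, p9) → 20.0735
  f20: (p12, p6, p13) → 15.0250
Σ area = 1211.265

Euler: V−E+F = 12−30+20 = 2.

facets=20 area=1211.265


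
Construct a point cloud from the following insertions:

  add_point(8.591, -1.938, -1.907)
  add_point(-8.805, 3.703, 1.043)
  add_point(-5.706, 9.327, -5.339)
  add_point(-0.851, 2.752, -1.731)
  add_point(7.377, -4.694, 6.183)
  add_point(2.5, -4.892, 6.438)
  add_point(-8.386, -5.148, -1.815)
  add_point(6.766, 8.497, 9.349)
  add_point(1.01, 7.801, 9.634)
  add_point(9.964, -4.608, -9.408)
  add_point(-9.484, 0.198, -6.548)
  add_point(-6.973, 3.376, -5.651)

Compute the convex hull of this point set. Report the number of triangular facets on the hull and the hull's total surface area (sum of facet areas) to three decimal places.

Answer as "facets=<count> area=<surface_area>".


facets=14 area=1011.957

Hull vertices (9/12): indices [1, 2, 4, 5, 6, 7, 8, 9, 10].

Per-facet area ½‖(b−a)×(c−a)‖:
  f1: (p2, p9, p10) → 99.8591
  f2: (p7, p2, p9) → 192.3868
  f3: (p7, p2, p8) → 44.8392
  f4: (p6, p9, p10) → 71.1470
  f5: (p6, p5, p9) → 117.0952
  f6: (p4, p5, p8) → 32.0738
  f7: (p4, p7, p8) → 39.3417
  f8: (p4, p5, p9) → 37.7200
  f9: (p4, p7, p9) → 104.3772
  f10: (p1, p5, p8) → 84.0183
  f11: (p1, p6, p5) → 62.7077
  f12: (p1, p6, p10) → 28.9423
  f13: (p1, p2, p10) → 35.5618
  f14: (p1, p2, p8) → 61.8865
Σ area = 1011.957

Check V−E+F: 9 − 21 + 14 = 2.


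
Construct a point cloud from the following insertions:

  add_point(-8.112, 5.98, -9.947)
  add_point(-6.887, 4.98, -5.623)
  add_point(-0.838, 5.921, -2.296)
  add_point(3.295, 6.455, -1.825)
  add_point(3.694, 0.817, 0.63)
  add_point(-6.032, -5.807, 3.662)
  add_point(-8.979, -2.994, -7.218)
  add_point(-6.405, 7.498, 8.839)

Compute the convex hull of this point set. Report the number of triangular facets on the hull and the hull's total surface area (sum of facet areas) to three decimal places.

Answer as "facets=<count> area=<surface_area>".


Extreme-point indices: [0, 3, 4, 5, 6, 7] — 6 of 8 on the boundary.

Area of each hull facet:
  f1: (p0, p7, p6) → 87.2780
  f2: (p5, p4, p6) → 69.6484
  f3: (p5, p7, p6) → 82.4812
  f4: (p5, p7, p4) → 79.6615
  f5: (p3, p4, p6) → 47.3840
  f6: (p3, p0, p6) → 65.8691
  f7: (p3, p7, p4) → 43.7683
  f8: (p3, p0, p7) → 100.5675
Σ area = 576.658

Check V−E+F: 6 − 12 + 8 = 2.

facets=8 area=576.658


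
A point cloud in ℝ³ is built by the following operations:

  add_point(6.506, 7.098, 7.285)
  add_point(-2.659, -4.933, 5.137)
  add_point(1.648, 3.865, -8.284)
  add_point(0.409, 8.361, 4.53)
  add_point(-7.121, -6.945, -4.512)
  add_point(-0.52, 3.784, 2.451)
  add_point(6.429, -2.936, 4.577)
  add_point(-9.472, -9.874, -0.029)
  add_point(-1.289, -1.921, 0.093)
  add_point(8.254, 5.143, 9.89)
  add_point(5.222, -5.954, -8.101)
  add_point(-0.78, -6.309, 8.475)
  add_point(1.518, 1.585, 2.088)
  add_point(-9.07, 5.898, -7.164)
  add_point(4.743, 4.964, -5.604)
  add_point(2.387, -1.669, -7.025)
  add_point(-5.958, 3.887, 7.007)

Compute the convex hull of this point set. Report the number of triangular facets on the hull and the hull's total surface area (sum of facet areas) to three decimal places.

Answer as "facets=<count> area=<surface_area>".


facets=20 area=1066.081

Points on the hull: [0, 2, 3, 4, 6, 7, 9, 10, 11, 13, 14, 16] (12 of 17).

Facet areas (half cross-product norm):
  f1: (p16, p3, p9) → 39.4172
  f2: (p16, p13, p7) → 108.4136
  f3: (p16, p13, p3) → 58.5630
  f4: (p10, p13, p2) → 49.4059
  f5: (p0, p3, p9) → 7.4363
  f6: (p11, p16, p7) → 72.2805
  f7: (p11, p16, p9) → 77.3560
  f8: (p11, p10, p7) → 102.7922
  f9: (p14, p10, p9) → 86.8955
  f10: (p14, p10, p2) → 22.1473
  f11: (p14, p0, p9) → 18.1608
  f12: (p14, p0, p3) → 39.2392
  f13: (p14, p13, p3) → 76.7943
  f14: (p14, p13, p2) → 18.5782
  f15: (p4, p13, p7) → 31.5988
  f16: (p4, p10, p7) → 29.0691
  f17: (p4, p10, p13) → 85.4585
  f18: (p6, p10, p9) → 44.0486
  f19: (p6, p11, p9) → 42.4767
  f20: (p6, p11, p10) → 55.9493
Σ area = 1066.081

Euler characteristic 12−30+20 = 2 ✓


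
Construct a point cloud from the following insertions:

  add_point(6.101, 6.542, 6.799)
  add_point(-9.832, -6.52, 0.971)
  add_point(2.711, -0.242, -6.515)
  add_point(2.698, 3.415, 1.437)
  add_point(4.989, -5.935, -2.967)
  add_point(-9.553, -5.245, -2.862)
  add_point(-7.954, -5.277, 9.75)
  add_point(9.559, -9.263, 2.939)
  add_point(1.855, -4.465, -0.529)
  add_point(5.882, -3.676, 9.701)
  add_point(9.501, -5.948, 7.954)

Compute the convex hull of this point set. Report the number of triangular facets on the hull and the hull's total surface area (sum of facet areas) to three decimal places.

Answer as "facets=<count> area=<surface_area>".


facets=16 area=779.551

Hull vertices (10/11): indices [0, 1, 2, 3, 4, 5, 6, 7, 9, 10].

Per-facet area ½‖(b−a)×(c−a)‖:
  f1: (p2, p0, p7) → 104.1340
  f2: (p6, p7, p1) → 85.5779
  f3: (p4, p2, p7) → 14.3475
  f4: (p3, p2, p0) → 15.1623
  f5: (p9, p6, p0) → 73.3429
  f6: (p5, p7, p1) → 39.7492
  f7: (p5, p4, p7) → 48.7990
  f8: (p5, p4, p2) → 48.1977
  f9: (p5, p3, p2) → 59.8812
  f10: (p5, p3, p0) → 30.7155
  f11: (p5, p6, p1) → 9.3797
  f12: (p5, p6, p0) → 117.9855
  f13: (p10, p0, p7) → 34.7203
  f14: (p10, p9, p0) → 22.9370
  f15: (p10, p6, p7) → 52.4281
  f16: (p10, p9, p6) → 22.1935
Σ area = 779.551

Check V−E+F: 10 − 24 + 16 = 2.


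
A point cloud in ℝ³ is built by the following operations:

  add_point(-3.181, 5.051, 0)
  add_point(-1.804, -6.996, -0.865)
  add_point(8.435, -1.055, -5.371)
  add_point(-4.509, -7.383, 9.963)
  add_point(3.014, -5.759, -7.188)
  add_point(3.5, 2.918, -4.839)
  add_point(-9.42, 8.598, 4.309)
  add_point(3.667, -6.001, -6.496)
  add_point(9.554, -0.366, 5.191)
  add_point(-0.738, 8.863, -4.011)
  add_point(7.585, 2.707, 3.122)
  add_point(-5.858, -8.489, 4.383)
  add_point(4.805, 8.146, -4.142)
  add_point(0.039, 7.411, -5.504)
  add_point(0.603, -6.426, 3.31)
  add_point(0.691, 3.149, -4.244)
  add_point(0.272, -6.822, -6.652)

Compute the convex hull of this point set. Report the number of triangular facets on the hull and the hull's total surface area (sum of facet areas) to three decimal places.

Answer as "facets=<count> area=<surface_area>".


Extreme-point indices: [2, 3, 4, 6, 7, 8, 9, 10, 11, 12, 13, 14, 16] — 13 of 17 on the boundary.

Facet areas (half cross-product norm):
  f1: (p3, p8, p6) → 140.6433
  f2: (p3, p11, p6) → 50.5617
  f3: (p16, p11, p6) → 111.0605
  f4: (p10, p8, p6) → 28.7731
  f5: (p10, p12, p6) → 77.9471
  f6: (p10, p12, p8) → 7.0770
  f7: (p2, p12, p8) → 52.4913
  f8: (p14, p3, p11) → 19.9156
  f9: (p14, p3, p8) → 42.0126
  f10: (p13, p16, p4) → 20.1862
  f11: (p13, p2, p4) → 44.0420
  f12: (p13, p2, p12) → 24.5764
  f13: (p13, p16, p6) → 96.5049
  f14: (p7, p16, p11) → 19.7696
  f15: (p7, p14, p11) → 31.6704
  f16: (p7, p16, p4) → 1.3474
  f17: (p7, p14, p8) → 56.1115
  f18: (p7, p2, p8) → 35.5828
  f19: (p7, p2, p4) → 3.1403
  f20: (p9, p12, p6) → 23.0132
  f21: (p9, p13, p6) → 9.5135
  f22: (p9, p13, p12) → 5.5612
Σ area = 901.502

Check V−E+F: 13 − 33 + 22 = 2.

facets=22 area=901.502


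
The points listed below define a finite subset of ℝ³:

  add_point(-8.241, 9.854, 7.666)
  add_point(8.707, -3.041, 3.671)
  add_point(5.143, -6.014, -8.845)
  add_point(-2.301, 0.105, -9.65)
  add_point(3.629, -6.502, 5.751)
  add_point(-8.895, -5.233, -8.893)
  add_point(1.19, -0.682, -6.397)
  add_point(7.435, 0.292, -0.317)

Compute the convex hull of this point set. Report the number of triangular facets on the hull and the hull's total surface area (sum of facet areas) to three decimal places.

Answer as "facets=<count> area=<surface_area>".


Extreme-point indices: [0, 1, 2, 3, 4, 5, 7] — 7 of 8 on the boundary.

Triangle areas on the boundary:
  f1: (p3, p0, p5) → 88.3289
  f2: (p2, p3, p5) → 40.4148
  f3: (p4, p0, p5) → 182.8132
  f4: (p4, p0, p1) → 65.7390
  f5: (p4, p2, p5) → 102.7219
  f6: (p4, p2, p1) → 43.2860
  f7: (p7, p0, p1) → 52.6287
  f8: (p7, p3, p0) → 129.5271
  f9: (p7, p2, p1) → 27.9202
  f10: (p7, p2, p3) → 51.9488
Σ area = 785.329

Euler: V−E+F = 7−15+10 = 2.

facets=10 area=785.329


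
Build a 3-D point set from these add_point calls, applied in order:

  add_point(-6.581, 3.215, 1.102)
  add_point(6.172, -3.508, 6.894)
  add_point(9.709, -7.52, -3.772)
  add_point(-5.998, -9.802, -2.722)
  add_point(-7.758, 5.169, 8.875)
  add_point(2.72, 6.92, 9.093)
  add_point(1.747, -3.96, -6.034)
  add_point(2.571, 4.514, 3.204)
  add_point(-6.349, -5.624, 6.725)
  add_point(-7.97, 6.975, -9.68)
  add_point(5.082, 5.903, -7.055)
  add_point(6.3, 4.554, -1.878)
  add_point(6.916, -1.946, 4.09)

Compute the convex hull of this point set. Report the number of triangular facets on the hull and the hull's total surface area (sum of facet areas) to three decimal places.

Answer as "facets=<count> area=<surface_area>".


facets=18 area=1104.481

11 of the 13 inputs are extreme points: [1, 2, 3, 4, 5, 6, 8, 9, 10, 11, 12].

Area of each hull facet:
  f1: (p4, p3, p9) → 150.3939
  f2: (p4, p5, p9) → 99.0385
  f3: (p6, p3, p9) → 77.2717
  f4: (p6, p3, p2) → 43.0612
  f5: (p10, p5, p9) → 109.0733
  f6: (p10, p6, p9) → 68.2047
  f7: (p10, p6, p2) → 46.8159
  f8: (p1, p3, p2) → 90.4223
  f9: (p11, p10, p2) → 34.4000
  f10: (p11, p10, p5) → 20.9332
  f11: (p8, p4, p5) → 58.8996
  f12: (p8, p1, p5) → 70.3705
  f13: (p8, p4, p3) → 46.9231
  f14: (p8, p1, p3) → 65.5598
  f15: (p12, p1, p5) → 18.0643
  f16: (p12, p11, p5) → 46.2745
  f17: (p12, p1, p2) → 14.6228
  f18: (p12, p11, p2) → 44.1518
Σ area = 1104.481

Check V−E+F: 11 − 27 + 18 = 2.


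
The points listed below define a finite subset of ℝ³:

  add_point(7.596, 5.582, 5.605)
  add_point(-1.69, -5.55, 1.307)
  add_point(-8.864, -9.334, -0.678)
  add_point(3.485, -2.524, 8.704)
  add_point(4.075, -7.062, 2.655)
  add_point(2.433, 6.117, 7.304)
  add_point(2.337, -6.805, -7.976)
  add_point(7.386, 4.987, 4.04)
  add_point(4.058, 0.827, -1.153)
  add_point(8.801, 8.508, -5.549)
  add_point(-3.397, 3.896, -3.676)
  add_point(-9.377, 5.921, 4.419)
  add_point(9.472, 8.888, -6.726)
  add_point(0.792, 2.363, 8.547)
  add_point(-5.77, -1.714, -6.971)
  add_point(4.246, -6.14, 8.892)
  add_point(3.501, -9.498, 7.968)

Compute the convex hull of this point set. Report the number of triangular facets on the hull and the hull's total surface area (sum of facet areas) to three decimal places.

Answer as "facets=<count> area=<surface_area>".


Hull vertices (13/17): indices [0, 2, 3, 4, 5, 6, 10, 11, 12, 13, 14, 15, 16].

Triangle areas on the boundary:
  f1: (p2, p16, p11) → 120.1219
  f2: (p2, p6, p16) → 95.5558
  f3: (p0, p16, p12) → 92.2944
  f4: (p14, p6, p12) → 82.3646
  f5: (p14, p2, p11) → 72.3720
  f6: (p14, p2, p6) → 49.7025
  f7: (p4, p16, p12) → 33.1238
  f8: (p4, p6, p12) → 92.4882
  f9: (p4, p6, p16) → 14.6304
  f10: (p5, p12, p11) → 94.4652
  f11: (p5, p0, p12) → 32.1455
  f12: (p10, p12, p11) → 56.3058
  f13: (p10, p14, p11) → 33.4890
  f14: (p10, p14, p12) → 42.5219
  f15: (p15, p0, p16) → 11.3503
  f16: (p15, p16, p11) → 30.6830
  f17: (p3, p5, p0) → 23.7688
  f18: (p3, p15, p0) → 11.6831
  f19: (p13, p15, p11) → 41.1256
  f20: (p13, p3, p15) → 3.0208
  f21: (p13, p5, p11) → 24.6814
  f22: (p13, p3, p5) → 9.6404
Σ area = 1067.534

Euler: V−E+F = 13−33+22 = 2.

facets=22 area=1067.534


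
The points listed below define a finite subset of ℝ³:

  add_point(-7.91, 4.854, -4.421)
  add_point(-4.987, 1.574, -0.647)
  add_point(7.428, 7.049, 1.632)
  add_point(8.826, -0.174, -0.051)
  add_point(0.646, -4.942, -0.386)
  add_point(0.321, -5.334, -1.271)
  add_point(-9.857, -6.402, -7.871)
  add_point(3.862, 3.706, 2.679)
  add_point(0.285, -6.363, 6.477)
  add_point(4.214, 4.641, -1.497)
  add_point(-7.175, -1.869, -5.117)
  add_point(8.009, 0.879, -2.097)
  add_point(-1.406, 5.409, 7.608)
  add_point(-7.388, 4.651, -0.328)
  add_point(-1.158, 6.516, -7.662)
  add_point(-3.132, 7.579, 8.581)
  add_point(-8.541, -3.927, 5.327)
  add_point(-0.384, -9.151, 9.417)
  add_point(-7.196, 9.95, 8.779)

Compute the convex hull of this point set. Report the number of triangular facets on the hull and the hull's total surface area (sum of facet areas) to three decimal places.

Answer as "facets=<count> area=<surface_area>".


facets=18 area=1026.078

Extreme-point indices: [0, 2, 3, 5, 6, 11, 14, 15, 16, 17, 18] — 11 of 19 on the boundary.

Triangle areas on the boundary:
  f1: (p5, p17, p6) → 62.5680
  f2: (p5, p17, p3) → 56.6303
  f3: (p16, p18, p6) → 87.8697
  f4: (p16, p17, p6) → 66.0383
  f5: (p16, p17, p18) → 71.6938
  f6: (p15, p17, p18) → 30.9143
  f7: (p0, p18, p6) → 66.5282
  f8: (p0, p14, p6) → 44.5903
  f9: (p0, p14, p18) → 52.3063
  f10: (p11, p14, p6) → 94.2627
  f11: (p11, p5, p6) → 45.4995
  f12: (p11, p5, p3) → 12.0709
  f13: (p2, p14, p18) → 100.6538
  f14: (p2, p15, p18) → 19.2061
  f15: (p2, p11, p14) → 42.7308
  f16: (p2, p11, p3) → 8.8243
  f17: (p2, p17, p3) → 57.5093
  f18: (p2, p15, p17) → 106.1814
Σ area = 1026.078

Check V−E+F: 11 − 27 + 18 = 2.


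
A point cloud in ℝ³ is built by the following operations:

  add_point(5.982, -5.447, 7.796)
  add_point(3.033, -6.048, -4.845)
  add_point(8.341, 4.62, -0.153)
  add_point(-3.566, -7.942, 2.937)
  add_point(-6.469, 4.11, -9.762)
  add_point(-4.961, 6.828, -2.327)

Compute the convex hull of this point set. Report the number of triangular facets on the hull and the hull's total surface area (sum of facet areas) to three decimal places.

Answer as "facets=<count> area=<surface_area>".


6 of the 6 inputs are extreme points: [0, 1, 2, 3, 4, 5].

Area of each hull facet:
  f1: (p5, p2, p4) → 52.9174
  f2: (p5, p3, p4) → 63.4265
  f3: (p1, p2, p4) → 92.8421
  f4: (p1, p3, p4) → 76.5056
  f5: (p0, p5, p2) → 88.9725
  f6: (p0, p5, p3) → 86.5743
  f7: (p0, p1, p2) → 72.5759
  f8: (p0, p1, p3) → 55.0809
Σ area = 588.895

Check V−E+F: 6 − 12 + 8 = 2.

facets=8 area=588.895


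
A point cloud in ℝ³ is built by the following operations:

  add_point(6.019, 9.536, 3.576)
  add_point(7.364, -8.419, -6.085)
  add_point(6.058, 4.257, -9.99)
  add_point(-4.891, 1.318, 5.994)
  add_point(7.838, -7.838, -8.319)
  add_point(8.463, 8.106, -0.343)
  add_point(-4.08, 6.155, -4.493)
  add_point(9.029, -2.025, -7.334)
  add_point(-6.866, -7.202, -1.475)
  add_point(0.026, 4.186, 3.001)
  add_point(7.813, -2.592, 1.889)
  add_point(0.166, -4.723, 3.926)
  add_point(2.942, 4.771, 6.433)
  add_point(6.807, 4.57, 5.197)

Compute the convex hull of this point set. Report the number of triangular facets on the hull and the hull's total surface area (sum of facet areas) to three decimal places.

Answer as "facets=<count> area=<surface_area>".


facets=22 area=857.823

13 of the 14 inputs are extreme points: [0, 1, 2, 3, 4, 5, 6, 7, 8, 10, 11, 12, 13].

Per-facet area ½‖(b−a)×(c−a)‖:
  f1: (p6, p2, p8) → 81.0791
  f2: (p5, p2, p7) → 39.4237
  f3: (p5, p10, p7) → 49.1368
  f4: (p5, p6, p0) → 31.7599
  f5: (p5, p6, p2) → 59.6524
  f6: (p13, p5, p0) → 12.7012
  f7: (p13, p5, p10) → 26.8191
  f8: (p4, p10, p7) → 27.9458
  f9: (p4, p1, p10) → 9.2286
  f10: (p4, p2, p7) → 16.4352
  f11: (p4, p2, p8) → 99.5081
  f12: (p4, p1, p8) → 15.6827
  f13: (p3, p6, p0) → 71.2733
  f14: (p3, p6, p8) → 64.1639
  f15: (p12, p13, p0) → 10.6832
  f16: (p12, p3, p0) → 18.8343
  f17: (p11, p12, p3) → 33.7490
  f18: (p11, p3, p8) → 37.1987
  f19: (p11, p13, p10) → 32.5867
  f20: (p11, p12, p13) → 20.5305
  f21: (p11, p1, p8) → 58.9189
  f22: (p11, p1, p10) → 40.5117
Σ area = 857.823

Euler characteristic 13−33+22 = 2 ✓


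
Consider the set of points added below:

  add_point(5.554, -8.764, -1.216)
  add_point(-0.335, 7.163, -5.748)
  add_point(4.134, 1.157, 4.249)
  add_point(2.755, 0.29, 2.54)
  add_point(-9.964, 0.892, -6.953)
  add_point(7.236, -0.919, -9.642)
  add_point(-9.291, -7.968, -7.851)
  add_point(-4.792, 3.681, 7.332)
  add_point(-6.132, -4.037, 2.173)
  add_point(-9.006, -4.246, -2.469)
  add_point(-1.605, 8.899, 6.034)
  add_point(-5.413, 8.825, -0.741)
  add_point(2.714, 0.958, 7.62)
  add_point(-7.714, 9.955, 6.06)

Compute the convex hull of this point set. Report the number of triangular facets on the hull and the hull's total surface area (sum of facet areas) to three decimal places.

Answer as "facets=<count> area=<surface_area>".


13 of the 14 inputs are extreme points: [0, 1, 2, 4, 5, 6, 7, 8, 9, 10, 11, 12, 13].

Triangle areas on the boundary:
  f1: (p6, p5, p4) → 76.7008
  f2: (p6, p0, p5) → 92.8640
  f3: (p1, p5, p4) → 67.2471
  f4: (p2, p0, p5) → 64.7611
  f5: (p9, p13, p4) → 54.7072
  f6: (p9, p6, p4) → 22.3974
  f7: (p11, p13, p4) → 34.6309
  f8: (p11, p1, p4) → 39.0686
  f9: (p10, p1, p5) → 61.1002
  f10: (p10, p2, p5) → 64.0938
  f11: (p10, p11, p13) → 21.1683
  f12: (p10, p11, p1) → 27.4890
  f13: (p8, p6, p0) → 72.8183
  f14: (p8, p9, p6) → 11.9806
  f15: (p8, p9, p13) → 39.0523
  f16: (p12, p2, p0) → 18.7600
  f17: (p12, p8, p0) → 68.7063
  f18: (p12, p10, p13) → 22.5348
  f19: (p12, p10, p2) → 16.8054
  f20: (p7, p8, p13) → 27.0037
  f21: (p7, p12, p13) → 20.0635
  f22: (p7, p12, p8) → 37.1706
Σ area = 961.124

Euler: V−E+F = 13−33+22 = 2.

facets=22 area=961.124


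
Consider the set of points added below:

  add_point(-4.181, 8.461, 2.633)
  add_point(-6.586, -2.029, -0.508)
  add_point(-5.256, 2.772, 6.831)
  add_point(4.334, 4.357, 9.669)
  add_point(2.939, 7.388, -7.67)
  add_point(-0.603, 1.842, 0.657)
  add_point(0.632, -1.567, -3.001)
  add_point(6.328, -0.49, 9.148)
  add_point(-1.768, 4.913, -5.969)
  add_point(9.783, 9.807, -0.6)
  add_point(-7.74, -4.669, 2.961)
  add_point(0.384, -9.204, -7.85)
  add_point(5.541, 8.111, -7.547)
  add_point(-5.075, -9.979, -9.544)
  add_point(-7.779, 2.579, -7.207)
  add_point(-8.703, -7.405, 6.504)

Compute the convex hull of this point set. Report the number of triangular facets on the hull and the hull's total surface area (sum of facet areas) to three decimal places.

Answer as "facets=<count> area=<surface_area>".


Points on the hull: [0, 2, 3, 4, 7, 9, 11, 12, 13, 14, 15] (11 of 16).

Per-facet area ½‖(b−a)×(c−a)‖:
  f1: (p14, p13, p15) → 101.1624
  f2: (p7, p3, p15) → 44.0560
  f3: (p7, p3, p9) → 33.4250
  f4: (p0, p14, p15) → 95.3215
  f5: (p0, p3, p9) → 71.7011
  f6: (p0, p12, p9) → 56.5741
  f7: (p11, p13, p15) → 47.7991
  f8: (p11, p7, p15) → 136.4765
  f9: (p11, p7, p9) → 143.3220
  f10: (p11, p12, p9) → 70.2234
  f11: (p11, p12, p13) → 47.6752
  f12: (p4, p14, p13) → 75.2377
  f13: (p4, p12, p13) → 19.7971
  f14: (p4, p0, p14) → 63.3909
  f15: (p4, p0, p12) → 14.8576
  f16: (p2, p3, p15) → 48.3150
  f17: (p2, p0, p15) → 23.8879
  f18: (p2, p0, p3) → 36.0175
Σ area = 1129.240

Euler characteristic 11−27+18 = 2 ✓

facets=18 area=1129.240


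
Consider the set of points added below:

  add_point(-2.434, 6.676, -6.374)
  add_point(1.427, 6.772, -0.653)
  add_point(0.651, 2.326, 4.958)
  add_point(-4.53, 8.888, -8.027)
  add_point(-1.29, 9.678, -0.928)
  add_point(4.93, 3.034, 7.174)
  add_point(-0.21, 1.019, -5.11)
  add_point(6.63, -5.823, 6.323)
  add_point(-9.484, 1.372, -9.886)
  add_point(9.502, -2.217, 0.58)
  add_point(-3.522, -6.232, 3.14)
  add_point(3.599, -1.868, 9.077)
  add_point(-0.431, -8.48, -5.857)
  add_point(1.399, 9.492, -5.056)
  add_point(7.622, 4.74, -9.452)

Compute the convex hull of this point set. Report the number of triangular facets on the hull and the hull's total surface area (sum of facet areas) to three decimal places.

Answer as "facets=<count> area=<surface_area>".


facets=20 area=928.371

Points on the hull: [2, 3, 4, 5, 7, 8, 9, 10, 11, 12, 13, 14] (12 of 15).

Facet areas (half cross-product norm):
  f1: (p12, p14, p8) → 105.0604
  f2: (p12, p14, p9) → 80.2903
  f3: (p5, p14, p9) → 58.2845
  f4: (p5, p2, p4) → 21.9818
  f5: (p5, p2, p11) → 12.9756
  f6: (p3, p4, p8) → 31.4622
  f7: (p3, p14, p8) → 57.8923
  f8: (p10, p12, p8) → 67.9418
  f9: (p10, p2, p11) → 30.8387
  f10: (p10, p4, p8) → 107.7435
  f11: (p10, p2, p4) → 41.0531
  f12: (p7, p12, p9) → 48.7990
  f13: (p7, p5, p9) → 31.4603
  f14: (p7, p5, p11) → 14.5896
  f15: (p7, p10, p11) → 28.5430
  f16: (p7, p10, p12) → 52.0308
  f17: (p13, p5, p4) → 29.0216
  f18: (p13, p5, p14) → 64.0845
  f19: (p13, p3, p4) → 16.3180
  f20: (p13, p3, p14) → 28.0002
Σ area = 928.371

Euler characteristic 12−30+20 = 2 ✓


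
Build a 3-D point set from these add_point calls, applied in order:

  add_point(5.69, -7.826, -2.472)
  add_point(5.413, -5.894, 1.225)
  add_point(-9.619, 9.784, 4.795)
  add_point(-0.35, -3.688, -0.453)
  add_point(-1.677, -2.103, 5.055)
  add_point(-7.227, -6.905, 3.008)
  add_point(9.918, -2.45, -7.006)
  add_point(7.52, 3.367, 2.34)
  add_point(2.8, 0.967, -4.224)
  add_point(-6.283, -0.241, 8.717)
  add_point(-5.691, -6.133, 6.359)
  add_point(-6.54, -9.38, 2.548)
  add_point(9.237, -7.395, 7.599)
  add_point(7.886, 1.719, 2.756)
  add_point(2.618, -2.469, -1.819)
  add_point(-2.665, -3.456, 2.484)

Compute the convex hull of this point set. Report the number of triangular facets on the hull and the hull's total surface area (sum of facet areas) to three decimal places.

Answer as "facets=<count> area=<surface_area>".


facets=18 area=842.880

11 of the 16 inputs are extreme points: [0, 2, 5, 6, 7, 8, 9, 10, 11, 12, 13].

Facet areas (half cross-product norm):
  f1: (p7, p6, p2) → 90.8330
  f2: (p8, p6, p2) → 18.2454
  f3: (p8, p11, p6) → 59.8620
  f4: (p12, p9, p2) → 75.9368
  f5: (p12, p7, p2) → 103.1995
  f6: (p5, p8, p2) → 114.9137
  f7: (p5, p8, p11) → 18.5526
  f8: (p5, p9, p2) → 45.2502
  f9: (p10, p12, p11) → 37.5846
  f10: (p10, p12, p9) → 47.4403
  f11: (p10, p5, p11) → 4.7655
  f12: (p10, p5, p9) → 10.5246
  f13: (p0, p11, p6) → 35.6061
  f14: (p0, p12, p6) → 41.4893
  f15: (p0, p12, p11) → 71.0478
  f16: (p13, p7, p6) → 9.2259
  f17: (p13, p12, p6) → 56.1530
  f18: (p13, p12, p7) → 2.2500
Σ area = 842.880

Euler: V−E+F = 11−27+18 = 2.


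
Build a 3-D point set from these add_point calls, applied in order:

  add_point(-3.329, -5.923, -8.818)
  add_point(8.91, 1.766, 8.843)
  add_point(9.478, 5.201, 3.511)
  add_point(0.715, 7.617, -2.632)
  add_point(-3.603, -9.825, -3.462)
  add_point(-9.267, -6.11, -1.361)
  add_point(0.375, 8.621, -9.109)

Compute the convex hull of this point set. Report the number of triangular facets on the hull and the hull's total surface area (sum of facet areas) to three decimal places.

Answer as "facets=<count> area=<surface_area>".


Extreme-point indices: [0, 1, 2, 3, 4, 5, 6] — 7 of 7 on the boundary.

Facet areas (half cross-product norm):
  f1: (p0, p6, p5) → 70.2857
  f2: (p0, p4, p5) → 23.5029
  f3: (p0, p6, p2) → 119.1712
  f4: (p0, p4, p2) → 68.8815
  f5: (p3, p6, p5) → 55.0717
  f6: (p3, p6, p2) → 28.0279
  f7: (p1, p3, p5) → 129.7546
  f8: (p1, p3, p2) → 29.9145
  f9: (p1, p4, p5) → 74.5725
  f10: (p1, p4, p2) → 66.3109
Σ area = 665.493

Check V−E+F: 7 − 15 + 10 = 2.

facets=10 area=665.493


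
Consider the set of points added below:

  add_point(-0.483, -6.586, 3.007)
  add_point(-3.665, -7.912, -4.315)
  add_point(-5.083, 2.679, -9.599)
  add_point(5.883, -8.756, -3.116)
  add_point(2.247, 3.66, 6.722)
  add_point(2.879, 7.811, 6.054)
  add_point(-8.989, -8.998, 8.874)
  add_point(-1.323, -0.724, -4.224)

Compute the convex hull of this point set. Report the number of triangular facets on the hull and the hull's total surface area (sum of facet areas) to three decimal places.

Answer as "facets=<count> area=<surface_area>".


Points on the hull: [1, 2, 3, 4, 5, 6] (6 of 8).

Per-facet area ½‖(b−a)×(c−a)‖:
  f1: (p2, p5, p6) → 177.2904
  f2: (p2, p5, p3) → 142.4496
  f3: (p1, p3, p6) → 66.7533
  f4: (p1, p2, p6) → 76.6331
  f5: (p1, p2, p3) → 55.7445
  f6: (p4, p3, p6) → 130.2384
  f7: (p4, p5, p6) → 19.5647
  f8: (p4, p5, p3) → 27.1776
Σ area = 695.852

Euler characteristic 6−12+8 = 2 ✓

facets=8 area=695.852


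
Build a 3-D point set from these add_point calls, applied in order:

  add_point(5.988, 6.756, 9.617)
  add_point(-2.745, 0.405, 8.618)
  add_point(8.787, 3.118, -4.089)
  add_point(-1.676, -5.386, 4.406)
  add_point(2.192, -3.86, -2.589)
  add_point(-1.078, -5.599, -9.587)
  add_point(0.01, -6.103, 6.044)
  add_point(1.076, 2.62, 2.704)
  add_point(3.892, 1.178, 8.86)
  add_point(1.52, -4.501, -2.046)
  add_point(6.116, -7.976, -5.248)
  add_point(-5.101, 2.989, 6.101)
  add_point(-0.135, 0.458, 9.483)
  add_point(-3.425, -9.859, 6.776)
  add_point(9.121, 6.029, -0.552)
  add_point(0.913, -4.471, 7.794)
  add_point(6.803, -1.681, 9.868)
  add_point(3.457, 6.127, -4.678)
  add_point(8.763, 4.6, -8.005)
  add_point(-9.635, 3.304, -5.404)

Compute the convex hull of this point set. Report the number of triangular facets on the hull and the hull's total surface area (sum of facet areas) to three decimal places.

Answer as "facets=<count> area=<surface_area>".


13 of the 20 inputs are extreme points: [0, 1, 2, 5, 10, 11, 12, 13, 14, 16, 17, 18, 19].

Triangle areas on the boundary:
  f1: (p5, p13, p19) → 108.3664
  f2: (p18, p5, p19) → 92.7289
  f3: (p11, p13, p19) → 79.6589
  f4: (p11, p0, p19) → 60.9542
  f5: (p16, p0, p14) → 45.1175
  f6: (p17, p18, p19) → 29.7455
  f7: (p17, p18, p14) → 21.0325
  f8: (p17, p0, p19) → 94.7811
  f9: (p17, p0, p14) → 35.3699
  f10: (p12, p16, p13) → 40.5667
  f11: (p12, p16, p0) → 28.4376
  f12: (p2, p18, p14) → 8.3479
  f13: (p2, p16, p14) → 29.4614
  f14: (p1, p11, p0) → 23.1214
  f15: (p1, p12, p0) → 8.8559
  f16: (p1, p11, p13) → 20.0982
  f17: (p1, p12, p13) → 14.2358
  f18: (p10, p2, p16) → 82.7337
  f19: (p10, p18, p5) → 56.2348
  f20: (p10, p2, p18) → 23.2715
  f21: (p10, p5, p13) → 67.2440
  f22: (p10, p16, p13) → 96.8924
Σ area = 1067.256

Euler: V−E+F = 13−33+22 = 2.

facets=22 area=1067.256


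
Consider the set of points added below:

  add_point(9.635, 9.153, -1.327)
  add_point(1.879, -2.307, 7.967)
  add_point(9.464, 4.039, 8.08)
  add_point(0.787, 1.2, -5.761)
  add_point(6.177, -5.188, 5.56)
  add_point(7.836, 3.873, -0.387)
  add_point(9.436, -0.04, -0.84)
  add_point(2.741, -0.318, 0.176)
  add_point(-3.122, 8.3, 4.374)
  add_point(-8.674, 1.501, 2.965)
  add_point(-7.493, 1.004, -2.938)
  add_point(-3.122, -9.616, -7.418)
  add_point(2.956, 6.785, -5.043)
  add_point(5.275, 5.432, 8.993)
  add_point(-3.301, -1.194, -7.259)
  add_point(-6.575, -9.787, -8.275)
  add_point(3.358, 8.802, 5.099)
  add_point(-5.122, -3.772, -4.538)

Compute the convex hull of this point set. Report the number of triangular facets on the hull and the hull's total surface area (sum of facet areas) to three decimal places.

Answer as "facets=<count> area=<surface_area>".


Points on the hull: [0, 1, 2, 4, 6, 8, 9, 10, 11, 12, 13, 14, 15, 16] (14 of 18).

Facet areas (half cross-product norm):
  f1: (p12, p6, p0) → 35.2681
  f2: (p1, p15, p9) → 98.5822
  f3: (p1, p13, p9) → 51.9703
  f4: (p10, p15, p9) → 31.1387
  f5: (p8, p12, p0) → 45.2379
  f6: (p8, p16, p0) → 23.1653
  f7: (p8, p10, p9) → 26.7273
  f8: (p8, p10, p12) → 57.5473
  f9: (p8, p13, p9) → 41.1652
  f10: (p8, p16, p13) → 16.6409
  f11: (p4, p1, p15) → 55.1132
  f12: (p14, p10, p15) → 29.2592
  f13: (p14, p10, p12) → 33.2567
  f14: (p11, p4, p15) → 19.6700
  f15: (p11, p4, p6) → 71.6534
  f16: (p11, p14, p15) → 14.9974
  f17: (p11, p12, p6) → 85.4191
  f18: (p11, p14, p12) → 28.4341
  f19: (p2, p1, p13) → 19.1480
  f20: (p2, p4, p1) → 27.3326
  f21: (p2, p4, p6) → 39.4213
  f22: (p2, p6, p0) → 42.0045
  f23: (p2, p16, p0) → 36.2578
  f24: (p2, p16, p13) → 11.5058
Σ area = 940.916

Check V−E+F: 14 − 36 + 24 = 2.

facets=24 area=940.916


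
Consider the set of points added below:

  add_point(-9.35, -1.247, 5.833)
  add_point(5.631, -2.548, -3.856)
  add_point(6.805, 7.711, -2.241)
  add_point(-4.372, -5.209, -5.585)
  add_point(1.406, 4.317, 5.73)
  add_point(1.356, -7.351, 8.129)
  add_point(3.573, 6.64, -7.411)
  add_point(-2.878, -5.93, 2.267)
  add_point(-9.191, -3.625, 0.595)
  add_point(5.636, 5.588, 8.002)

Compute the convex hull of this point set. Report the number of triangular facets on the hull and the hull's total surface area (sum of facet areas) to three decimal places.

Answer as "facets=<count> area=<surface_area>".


facets=16 area=720.086

10 of the 10 inputs are extreme points: [0, 1, 2, 3, 4, 5, 6, 7, 8, 9].

Per-facet area ½‖(b−a)×(c−a)‖:
  f1: (p9, p5, p0) → 83.7733
  f2: (p8, p5, p0) → 36.0094
  f3: (p8, p6, p0) → 51.5392
  f4: (p8, p3, p6) → 55.3947
  f5: (p1, p3, p5) → 69.2096
  f6: (p1, p3, p6) → 52.7972
  f7: (p1, p6, p2) → 30.2116
  f8: (p1, p9, p2) → 54.9058
  f9: (p1, p9, p5) → 83.1310
  f10: (p4, p9, p0) → 14.8251
  f11: (p4, p9, p2) → 24.9451
  f12: (p4, p6, p0) → 79.6767
  f13: (p4, p6, p2) → 29.9512
  f14: (p7, p3, p5) → 12.7333
  f15: (p7, p8, p5) → 15.9710
  f16: (p7, p8, p3) → 25.0118
Σ area = 720.086

Euler characteristic 10−24+16 = 2 ✓


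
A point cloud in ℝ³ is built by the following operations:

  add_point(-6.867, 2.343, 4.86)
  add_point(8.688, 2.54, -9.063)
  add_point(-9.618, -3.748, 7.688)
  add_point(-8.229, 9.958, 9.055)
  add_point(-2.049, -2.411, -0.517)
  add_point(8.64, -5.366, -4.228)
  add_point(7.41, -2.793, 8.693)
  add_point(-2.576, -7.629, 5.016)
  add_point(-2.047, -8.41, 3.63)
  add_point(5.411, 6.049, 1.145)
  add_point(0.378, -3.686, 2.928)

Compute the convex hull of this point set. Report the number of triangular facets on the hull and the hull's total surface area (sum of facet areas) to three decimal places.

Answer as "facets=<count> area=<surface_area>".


10 of the 11 inputs are extreme points: [0, 1, 2, 3, 4, 5, 6, 7, 8, 9].

Per-facet area ½‖(b−a)×(c−a)‖:
  f1: (p6, p3, p2) → 116.7109
  f2: (p0, p3, p2) → 27.9802
  f3: (p0, p3, p1) → 83.1476
  f4: (p7, p8, p2) → 4.8059
  f5: (p7, p6, p2) → 44.9095
  f6: (p7, p6, p8) → 9.6325
  f7: (p9, p3, p1) → 59.6171
  f8: (p9, p6, p1) → 63.5401
  f9: (p9, p6, p3) → 95.8080
  f10: (p5, p6, p1) → 57.5698
  f11: (p5, p6, p8) → 72.4816
  f12: (p4, p0, p2) → 31.3658
  f13: (p4, p0, p1) → 51.0056
  f14: (p4, p8, p2) → 35.1993
  f15: (p4, p5, p1) → 54.1325
  f16: (p4, p5, p8) → 42.6263
Σ area = 850.533

Euler: V−E+F = 10−24+16 = 2.

facets=16 area=850.533


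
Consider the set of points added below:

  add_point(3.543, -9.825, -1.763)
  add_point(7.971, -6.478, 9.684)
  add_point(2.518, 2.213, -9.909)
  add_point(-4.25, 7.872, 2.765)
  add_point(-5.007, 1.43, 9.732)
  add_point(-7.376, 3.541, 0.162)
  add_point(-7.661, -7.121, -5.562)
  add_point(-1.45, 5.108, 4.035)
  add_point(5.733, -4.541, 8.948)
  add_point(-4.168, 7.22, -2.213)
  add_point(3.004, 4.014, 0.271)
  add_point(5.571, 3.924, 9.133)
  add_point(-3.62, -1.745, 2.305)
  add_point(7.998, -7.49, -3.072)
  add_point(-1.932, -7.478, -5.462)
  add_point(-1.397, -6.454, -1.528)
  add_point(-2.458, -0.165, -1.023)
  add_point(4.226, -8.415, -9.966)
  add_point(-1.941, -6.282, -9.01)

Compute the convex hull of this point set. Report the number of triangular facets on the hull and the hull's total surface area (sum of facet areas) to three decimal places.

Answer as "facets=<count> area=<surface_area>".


facets=22 area=1019.278

Points on the hull: [0, 1, 2, 3, 4, 5, 6, 9, 10, 11, 13, 17, 18] (13 of 19).

Facet areas (half cross-product norm):
  f1: (p1, p4, p6) → 133.5944
  f2: (p5, p4, p6) → 58.7562
  f3: (p5, p4, p3) → 27.6219
  f4: (p17, p2, p13) → 42.5462
  f5: (p11, p4, p3) → 49.8425
  f6: (p11, p1, p4) → 58.1733
  f7: (p11, p2, p13) → 108.4976
  f8: (p11, p1, p13) → 68.3687
  f9: (p9, p5, p3) → 12.7386
  f10: (p9, p11, p3) → 27.5912
  f11: (p9, p2, p6) → 77.5280
  f12: (p9, p5, p6) → 30.0539
  f13: (p18, p2, p6) → 27.0674
  f14: (p18, p17, p6) → 12.4289
  f15: (p18, p17, p2) → 31.3608
  f16: (p0, p1, p13) → 32.4582
  f17: (p0, p17, p13) → 19.9530
  f18: (p0, p1, p6) → 64.7518
  f19: (p0, p17, p6) → 48.7977
  f20: (p10, p11, p2) → 13.9905
  f21: (p10, p9, p2) → 41.0564
  f22: (p10, p9, p11) → 32.1008
Σ area = 1019.278

Euler: V−E+F = 13−33+22 = 2.


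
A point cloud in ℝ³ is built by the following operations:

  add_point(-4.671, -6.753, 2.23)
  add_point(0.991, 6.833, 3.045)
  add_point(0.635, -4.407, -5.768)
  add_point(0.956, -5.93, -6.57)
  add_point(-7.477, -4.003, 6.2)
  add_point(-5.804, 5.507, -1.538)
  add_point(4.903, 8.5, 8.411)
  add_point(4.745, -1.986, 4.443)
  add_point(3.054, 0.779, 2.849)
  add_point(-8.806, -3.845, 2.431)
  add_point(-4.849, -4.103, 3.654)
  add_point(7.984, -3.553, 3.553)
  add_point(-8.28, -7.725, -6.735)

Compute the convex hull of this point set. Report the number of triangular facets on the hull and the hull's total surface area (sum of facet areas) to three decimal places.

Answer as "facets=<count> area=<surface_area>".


facets=16 area=689.786

Hull vertices (10/13): indices [0, 1, 2, 3, 4, 5, 6, 9, 11, 12].

Per-facet area ½‖(b−a)×(c−a)‖:
  f1: (p5, p12, p9) → 52.7882
  f2: (p4, p6, p11) → 101.1070
  f3: (p4, p12, p9) → 11.0076
  f4: (p4, p5, p9) → 20.2502
  f5: (p4, p5, p6) → 91.0270
  f6: (p1, p5, p6) → 9.7655
  f7: (p3, p5, p12) → 63.6099
  f8: (p3, p6, p11) → 78.9629
  f9: (p0, p4, p11) → 35.0350
  f10: (p0, p4, p12) → 23.1919
  f11: (p0, p3, p11) → 61.2956
  f12: (p0, p3, p12) → 41.8861
  f13: (p2, p1, p5) → 51.8193
  f14: (p2, p3, p5) → 3.8937
  f15: (p2, p1, p6) → 35.4386
  f16: (p2, p3, p6) → 8.7075
Σ area = 689.786

Euler characteristic 10−24+16 = 2 ✓


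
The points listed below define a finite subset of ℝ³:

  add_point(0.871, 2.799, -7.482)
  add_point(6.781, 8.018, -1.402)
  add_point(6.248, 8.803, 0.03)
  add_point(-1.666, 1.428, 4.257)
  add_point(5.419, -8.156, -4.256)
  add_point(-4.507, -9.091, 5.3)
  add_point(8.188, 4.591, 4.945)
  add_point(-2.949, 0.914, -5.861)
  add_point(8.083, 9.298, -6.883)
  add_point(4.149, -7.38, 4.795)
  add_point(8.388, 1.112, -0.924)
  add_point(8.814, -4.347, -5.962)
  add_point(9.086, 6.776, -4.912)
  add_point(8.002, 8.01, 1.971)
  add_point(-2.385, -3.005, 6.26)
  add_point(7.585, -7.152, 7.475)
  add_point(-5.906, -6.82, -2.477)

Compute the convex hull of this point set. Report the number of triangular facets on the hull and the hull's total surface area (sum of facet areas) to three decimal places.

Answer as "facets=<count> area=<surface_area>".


facets=24 area=855.760

Points on the hull: [0, 2, 3, 4, 5, 6, 7, 8, 11, 12, 13, 14, 15, 16] (14 of 17).

Triangle areas on the boundary:
  f1: (p3, p5, p16) → 42.7586
  f2: (p4, p5, p16) → 47.3782
  f3: (p4, p0, p16) → 64.1858
  f4: (p4, p0, p11) → 28.9958
  f5: (p4, p5, p15) → 69.4502
  f6: (p4, p11, p15) → 31.8991
  f7: (p6, p11, p12) → 56.1928
  f8: (p6, p11, p15) → 75.6570
  f9: (p14, p5, p15) → 35.3745
  f10: (p14, p3, p5) → 8.9469
  f11: (p14, p6, p15) → 61.2107
  f12: (p14, p6, p3) → 23.5165
  f13: (p7, p3, p16) → 43.7125
  f14: (p7, p0, p16) → 13.0253
  f15: (p2, p7, p3) → 57.5239
  f16: (p8, p11, p12) → 13.6406
  f17: (p8, p0, p11) → 52.1552
  f18: (p8, p7, p0) → 10.6958
  f19: (p8, p2, p7) → 47.2573
  f20: (p13, p6, p3) → 23.2631
  f21: (p13, p2, p3) → 15.8743
  f22: (p13, p8, p2) → 8.2451
  f23: (p13, p6, p12) → 13.8958
  f24: (p13, p8, p12) → 10.9047
Σ area = 855.760

Check V−E+F: 14 − 36 + 24 = 2.


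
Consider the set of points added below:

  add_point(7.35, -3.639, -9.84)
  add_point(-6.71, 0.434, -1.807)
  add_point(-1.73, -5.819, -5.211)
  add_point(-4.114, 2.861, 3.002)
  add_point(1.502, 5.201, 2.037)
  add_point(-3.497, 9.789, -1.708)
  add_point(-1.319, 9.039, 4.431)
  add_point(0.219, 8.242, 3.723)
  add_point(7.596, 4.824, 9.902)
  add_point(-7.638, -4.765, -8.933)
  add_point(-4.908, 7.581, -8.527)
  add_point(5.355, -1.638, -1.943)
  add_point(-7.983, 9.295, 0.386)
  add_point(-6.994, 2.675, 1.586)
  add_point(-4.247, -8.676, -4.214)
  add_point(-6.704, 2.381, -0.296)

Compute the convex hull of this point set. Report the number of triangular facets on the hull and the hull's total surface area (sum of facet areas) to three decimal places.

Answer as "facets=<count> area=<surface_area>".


11 of the 16 inputs are extreme points: [0, 5, 6, 7, 8, 9, 10, 11, 12, 13, 14].

Triangle areas on the boundary:
  f1: (p9, p0, p14) → 48.3437
  f2: (p13, p14, p8) → 109.1774
  f3: (p13, p9, p12) → 40.0002
  f4: (p13, p9, p14) → 43.7283
  f5: (p5, p0, p8) → 153.5295
  f6: (p11, p14, p8) → 68.3078
  f7: (p11, p0, p8) → 26.2525
  f8: (p11, p0, p14) → 50.4177
  f9: (p6, p5, p12) → 16.2195
  f10: (p6, p13, p12) → 25.6933
  f11: (p6, p13, p8) → 46.7137
  f12: (p10, p9, p12) → 60.0603
  f13: (p10, p5, p12) → 17.8459
  f14: (p10, p9, p0) → 91.2708
  f15: (p10, p5, p0) → 60.3295
  f16: (p7, p5, p8) → 9.6858
  f17: (p7, p6, p8) → 8.2340
  f18: (p7, p6, p5) → 6.1319
Σ area = 881.942

Euler characteristic 11−27+18 = 2 ✓

facets=18 area=881.942


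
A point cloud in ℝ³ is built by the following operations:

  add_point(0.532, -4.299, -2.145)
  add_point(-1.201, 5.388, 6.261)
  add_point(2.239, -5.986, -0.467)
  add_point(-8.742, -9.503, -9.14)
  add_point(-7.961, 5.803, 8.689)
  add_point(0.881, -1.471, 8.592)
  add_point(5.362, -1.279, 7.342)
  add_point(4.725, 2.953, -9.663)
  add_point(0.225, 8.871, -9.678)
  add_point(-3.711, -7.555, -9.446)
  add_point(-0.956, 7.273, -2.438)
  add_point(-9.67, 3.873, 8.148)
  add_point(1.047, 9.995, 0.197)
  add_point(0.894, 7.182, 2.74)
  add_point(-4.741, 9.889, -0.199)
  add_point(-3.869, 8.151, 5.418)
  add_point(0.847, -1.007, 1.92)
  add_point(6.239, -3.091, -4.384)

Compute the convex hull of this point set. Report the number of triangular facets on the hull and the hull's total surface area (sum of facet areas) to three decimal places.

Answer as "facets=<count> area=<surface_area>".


facets=24 area=1021.434

Extreme-point indices: [1, 2, 3, 4, 5, 6, 7, 8, 9, 11, 12, 14, 15, 17] — 14 of 18 on the boundary.

Per-facet area ½‖(b−a)×(c−a)‖:
  f1: (p5, p3, p11) → 124.1298
  f2: (p7, p12, p8) → 37.0449
  f3: (p14, p12, p8) → 28.5977
  f4: (p14, p3, p11) → 120.0228
  f5: (p14, p8, p3) → 108.8322
  f6: (p2, p5, p3) → 62.0189
  f7: (p4, p5, p11) → 15.0713
  f8: (p4, p14, p11) → 12.8671
  f9: (p9, p8, p3) → 37.5557
  f10: (p9, p7, p8) → 48.6115
  f11: (p9, p7, p17) → 48.5311
  f12: (p9, p2, p17) → 34.1326
  f13: (p9, p2, p3) → 25.2244
  f14: (p6, p2, p17) → 30.2901
  f15: (p6, p2, p5) → 22.2898
  f16: (p6, p4, p5) → 18.5184
  f17: (p6, p7, p17) → 41.7664
  f18: (p6, p7, p12) → 87.9409
  f19: (p15, p14, p12) → 16.8772
  f20: (p15, p4, p14) → 14.2105
  f21: (p1, p6, p4) → 25.5446
  f22: (p1, p15, p4) → 11.2563
  f23: (p1, p6, p12) → 35.6544
  f24: (p1, p15, p12) → 14.4454
Σ area = 1021.434

Euler characteristic 14−36+24 = 2 ✓
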